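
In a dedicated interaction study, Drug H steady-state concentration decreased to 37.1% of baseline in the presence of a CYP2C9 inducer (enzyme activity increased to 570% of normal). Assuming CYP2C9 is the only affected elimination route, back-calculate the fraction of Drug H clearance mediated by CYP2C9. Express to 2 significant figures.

0.36

Let x = fm,CYP2C9. Because steady-state concentration ∝ 1/CL, relative clearance rose to 1/0.371 = 2.695.
Setting x·5.7 + (1 − x) = 2.695 and solving: x = (2.695 − 1)/(5.7 − 1) = 0.36.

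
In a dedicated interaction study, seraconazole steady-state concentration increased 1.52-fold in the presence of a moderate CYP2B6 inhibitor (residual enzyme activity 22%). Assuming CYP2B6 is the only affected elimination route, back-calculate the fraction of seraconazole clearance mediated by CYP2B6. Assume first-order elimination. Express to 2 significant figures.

0.44

CL'/CL = 1 / 1.52 = 0.6579
0.22·fm + (1 − fm) = 0.6579
fm = (0.6579 − 1) / (0.22 − 1) = 0.44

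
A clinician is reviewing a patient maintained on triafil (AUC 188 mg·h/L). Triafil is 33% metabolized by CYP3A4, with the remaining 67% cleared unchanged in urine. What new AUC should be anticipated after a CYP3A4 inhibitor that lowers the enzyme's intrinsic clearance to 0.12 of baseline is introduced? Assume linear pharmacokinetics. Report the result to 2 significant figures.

2.6 × 10² mg·h/L

CYP3A4: 0.33 × 0.12 = 0.0396
Other: 0.67 (unchanged)
Relative clearance = 0.0396 + 0.67 = 0.7096.
With dosing unchanged, AUC scales as 1/CL: 188 / 0.7096 = 2.6 × 10² mg·h/L.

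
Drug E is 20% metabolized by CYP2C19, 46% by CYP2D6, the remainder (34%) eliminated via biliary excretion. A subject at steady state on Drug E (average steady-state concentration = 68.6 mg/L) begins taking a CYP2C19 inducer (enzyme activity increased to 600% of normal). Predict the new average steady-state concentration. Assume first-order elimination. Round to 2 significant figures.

The CYP2C19 pathway (20% of clearance) rises to 6× activity: 0.2 × 6 = 1.2.
CYP2D6 (46%) and the residual 34% are unaffected.
New clearance relative to baseline: 1.2 + 0.46 + 0.34 = 2.
New average steady-state concentration = baseline ÷ relative clearance = 68.6 / 2 = 34 mg/L.

34 mg/L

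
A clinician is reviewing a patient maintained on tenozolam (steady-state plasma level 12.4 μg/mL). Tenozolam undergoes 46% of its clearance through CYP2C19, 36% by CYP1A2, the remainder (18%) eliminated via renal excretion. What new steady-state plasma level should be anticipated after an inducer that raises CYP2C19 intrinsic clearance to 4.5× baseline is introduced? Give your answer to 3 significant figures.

4.75 μg/mL

CYP2C19: 0.46 × 4.5 = 2.07
CYP1A2: 0.36 (unchanged)
Other: 0.18 (unchanged)
CL_new/CL_old = 2.07 + 0.36 + 0.18 = 2.61.
Steady-state plasma level ∝ 1/CL, so new value = 12.4 / 2.61 = 4.75 μg/mL.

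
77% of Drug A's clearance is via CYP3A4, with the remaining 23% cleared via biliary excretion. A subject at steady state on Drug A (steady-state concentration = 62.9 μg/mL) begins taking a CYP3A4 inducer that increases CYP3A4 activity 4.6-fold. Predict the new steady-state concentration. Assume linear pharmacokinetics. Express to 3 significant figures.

The CYP3A4 pathway (77% of clearance) increases to 4.6× activity: 0.77 × 4.6 = 3.542.
The remaining 23% of clearance is unaffected.
CL_new/CL_old = 3.542 + 0.23 = 3.772.
With dosing unchanged, steady-state concentration scales as 1/CL: 62.9 / 3.772 = 16.7 μg/mL.

16.7 μg/mL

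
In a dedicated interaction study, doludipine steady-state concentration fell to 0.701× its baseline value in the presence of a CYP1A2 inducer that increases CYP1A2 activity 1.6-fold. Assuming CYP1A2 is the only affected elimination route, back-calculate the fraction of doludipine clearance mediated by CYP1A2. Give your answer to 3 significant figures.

0.711

Call the CYP1A2 fraction fm. After the interaction, CL_new/CL_old = fm × 1.6 + (1 − fm).
Steady-state concentration ratio = 1 / (new CL fraction), so new CL fraction = 1 / 0.701 = 1.427.
fm × 1.6 + 1 − fm = 1.427  ⇒  fm × (1.6 − 1) = 0.4265  ⇒  fm = 0.711.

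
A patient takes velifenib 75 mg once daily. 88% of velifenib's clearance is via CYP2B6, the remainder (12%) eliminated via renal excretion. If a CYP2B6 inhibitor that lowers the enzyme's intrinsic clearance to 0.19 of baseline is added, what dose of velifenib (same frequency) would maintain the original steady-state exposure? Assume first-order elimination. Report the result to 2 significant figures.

CYP2B6: 0.88 × 0.19 = 0.1672
Other: 0.12 (unchanged)
New clearance relative to baseline: 0.1672 + 0.12 = 0.2872.
Css,avg = (dose rate)/CL, so holding Css fixed requires dose ∝ CL: 75 × 0.2872 = 22 mg.

22 mg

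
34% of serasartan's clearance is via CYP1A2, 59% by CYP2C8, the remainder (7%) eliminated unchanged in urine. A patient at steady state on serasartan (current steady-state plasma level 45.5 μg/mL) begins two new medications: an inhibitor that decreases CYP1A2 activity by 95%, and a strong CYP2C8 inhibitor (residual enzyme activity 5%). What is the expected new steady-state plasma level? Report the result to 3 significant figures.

The CYP1A2 pathway (34% of clearance) is reduced to 0.05× activity: 0.34 × 0.05 = 0.017.
The CYP2C8 pathway (59% of clearance) drops to 0.05× activity: 0.59 × 0.05 = 0.0295.
The remaining 7% of clearance is unaffected.
New clearance relative to baseline: 0.017 + 0.0295 + 0.07 = 0.1165.
Dividing the baseline by the relative clearance: 45.5 / 0.1165 = 391 μg/mL.

391 μg/mL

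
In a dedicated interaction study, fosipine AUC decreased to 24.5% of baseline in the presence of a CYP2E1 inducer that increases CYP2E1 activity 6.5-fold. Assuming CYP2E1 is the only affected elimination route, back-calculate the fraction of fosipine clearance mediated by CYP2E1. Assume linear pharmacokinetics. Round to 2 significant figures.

0.56

Call the CYP2E1 fraction fm. After the interaction, CL_new/CL_old = fm × 6.5 + (1 − fm).
AUC ratio = 1 / (new CL fraction), so new CL fraction = 1 / 0.245 = 4.082.
fm × 6.5 + 1 − fm = 4.082  ⇒  fm × (6.5 − 1) = 3.082  ⇒  fm = 0.56.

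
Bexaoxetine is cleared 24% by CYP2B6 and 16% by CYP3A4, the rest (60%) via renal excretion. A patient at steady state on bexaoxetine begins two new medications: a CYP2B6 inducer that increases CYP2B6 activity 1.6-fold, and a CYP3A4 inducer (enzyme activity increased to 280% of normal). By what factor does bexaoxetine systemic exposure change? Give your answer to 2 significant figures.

0.70

CYP2B6: 0.24 × 1.6 = 0.384
CYP3A4: 0.16 × 2.8 = 0.448
Other: 0.6 (unchanged)
Relative clearance = 0.384 + 0.448 + 0.6 = 1.432.
Systemic exposure ∝ 1/CL: fold-change = 1 / 1.432 = 0.70.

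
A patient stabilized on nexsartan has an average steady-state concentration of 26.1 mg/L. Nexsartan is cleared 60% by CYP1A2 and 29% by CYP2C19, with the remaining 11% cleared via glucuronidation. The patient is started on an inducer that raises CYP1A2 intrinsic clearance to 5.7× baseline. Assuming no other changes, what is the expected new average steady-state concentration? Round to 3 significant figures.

6.83 mg/L

The CYP1A2 pathway (60% of clearance) is boosted to 5.7× activity: 0.6 × 5.7 = 3.42.
CYP2C19 (29%) and the residual 11% are unaffected.
Relative clearance = 3.42 + 0.29 + 0.11 = 3.82.
New average steady-state concentration = baseline ÷ relative clearance = 26.1 / 3.82 = 6.83 mg/L.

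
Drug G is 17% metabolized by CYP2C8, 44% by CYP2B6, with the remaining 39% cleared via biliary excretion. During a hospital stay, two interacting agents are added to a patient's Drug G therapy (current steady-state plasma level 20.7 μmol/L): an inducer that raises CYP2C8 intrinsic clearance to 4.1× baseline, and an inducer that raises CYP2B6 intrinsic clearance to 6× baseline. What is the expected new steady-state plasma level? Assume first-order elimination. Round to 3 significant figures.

5.55 μmol/L

The CYP2C8 pathway (17% of clearance) rises to 4.1× activity: 0.17 × 4.1 = 0.697.
The CYP2B6 pathway (44% of clearance) rises to 6× activity: 0.44 × 6 = 2.64.
The remaining 39% of clearance is unaffected.
New clearance relative to baseline: 0.697 + 2.64 + 0.39 = 3.727.
Steady-state plasma level ∝ 1/CL: new value = 20.7 / 3.727 = 5.55 μmol/L.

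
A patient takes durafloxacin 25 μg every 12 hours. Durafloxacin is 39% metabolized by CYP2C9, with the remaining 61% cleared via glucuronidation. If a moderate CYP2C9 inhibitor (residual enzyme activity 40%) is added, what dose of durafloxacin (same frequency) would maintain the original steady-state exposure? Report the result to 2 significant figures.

19 μg

The CYP2C9 pathway (39% of clearance) is reduced to 0.4× activity: 0.39 × 0.4 = 0.156.
The remaining 61% of clearance is unaffected.
New clearance relative to baseline: 0.156 + 0.61 = 0.766.
To maintain the same steady-state level, dose must scale with clearance: new dose = 25 × 0.766 = 19 μg.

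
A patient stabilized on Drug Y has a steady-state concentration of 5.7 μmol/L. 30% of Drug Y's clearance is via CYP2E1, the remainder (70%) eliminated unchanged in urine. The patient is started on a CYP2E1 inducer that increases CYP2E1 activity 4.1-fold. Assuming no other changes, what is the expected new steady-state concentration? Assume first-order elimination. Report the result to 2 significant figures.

3.0 μmol/L

CYP2E1: 0.3 × 4.1 = 1.23
Other: 0.7 (unchanged)
Relative clearance = 1.23 + 0.7 = 1.93.
Steady-state concentration ∝ 1/CL, so new value = 5.7 / 1.93 = 3.0 μmol/L.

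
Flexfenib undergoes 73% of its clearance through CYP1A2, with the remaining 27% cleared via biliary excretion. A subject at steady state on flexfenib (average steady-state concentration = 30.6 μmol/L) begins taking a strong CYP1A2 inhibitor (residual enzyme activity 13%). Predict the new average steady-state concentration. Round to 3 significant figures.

The CYP1A2 pathway (73% of clearance) is reduced to 0.13× activity: 0.73 × 0.13 = 0.0949.
Non-CYP routes (27%) are unchanged.
Relative clearance = 0.0949 + 0.27 = 0.3649.
New average steady-state concentration = baseline ÷ relative clearance = 30.6 / 0.3649 = 83.9 μmol/L.

83.9 μmol/L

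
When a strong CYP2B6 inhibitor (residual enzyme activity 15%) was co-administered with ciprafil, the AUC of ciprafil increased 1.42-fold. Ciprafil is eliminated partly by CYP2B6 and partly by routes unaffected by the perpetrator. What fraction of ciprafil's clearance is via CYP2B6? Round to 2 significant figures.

0.35

Let x = fm,CYP2B6. Because AUC ∝ 1/CL, relative clearance fell to 1/1.42 = 0.7042.
Only the CYP2B6 route changed, so 0.7042 = x·0.15 + (1 − x), giving x = 0.35.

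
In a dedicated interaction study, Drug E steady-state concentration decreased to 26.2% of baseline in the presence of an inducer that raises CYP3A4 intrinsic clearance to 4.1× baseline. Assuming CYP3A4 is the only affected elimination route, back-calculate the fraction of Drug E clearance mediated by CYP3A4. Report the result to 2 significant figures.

0.91

Let fm be the CYP3A4 fraction. New clearance relative to baseline = fm × 4.1 + (1 − fm).
Steady-state concentration ratio = 1 / (new CL fraction), so new CL fraction = 1 / 0.262 = 3.817.
fm × 4.1 + 1 − fm = 3.817  ⇒  fm × (4.1 − 1) = 2.817  ⇒  fm = 0.91.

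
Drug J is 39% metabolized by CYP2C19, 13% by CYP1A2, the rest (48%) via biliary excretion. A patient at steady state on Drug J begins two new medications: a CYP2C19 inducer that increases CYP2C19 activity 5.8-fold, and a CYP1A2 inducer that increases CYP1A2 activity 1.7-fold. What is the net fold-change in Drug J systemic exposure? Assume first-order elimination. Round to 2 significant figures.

The CYP2C19 pathway (39% of clearance) increases to 5.8× activity: 0.39 × 5.8 = 2.262.
The CYP1A2 pathway (13% of clearance) increases to 1.7× activity: 0.13 × 1.7 = 0.221.
Non-CYP routes (48%) are unchanged.
Relative clearance = 2.262 + 0.221 + 0.48 = 2.963.
Systemic exposure ∝ 1/CL: fold-change = 1 / 2.963 = 0.34.

0.34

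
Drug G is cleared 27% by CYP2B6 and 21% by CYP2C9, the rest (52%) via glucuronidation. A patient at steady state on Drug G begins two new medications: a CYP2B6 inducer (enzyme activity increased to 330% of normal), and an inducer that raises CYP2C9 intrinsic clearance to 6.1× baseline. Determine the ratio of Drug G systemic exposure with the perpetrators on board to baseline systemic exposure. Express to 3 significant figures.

0.371

CYP2B6: 0.27 × 3.3 = 0.891
CYP2C9: 0.21 × 6.1 = 1.281
Other: 0.52 (unchanged)
CL_new/CL_old = 0.891 + 1.281 + 0.52 = 2.692.
Systemic exposure ∝ 1/CL: fold-change = 1 / 2.692 = 0.371.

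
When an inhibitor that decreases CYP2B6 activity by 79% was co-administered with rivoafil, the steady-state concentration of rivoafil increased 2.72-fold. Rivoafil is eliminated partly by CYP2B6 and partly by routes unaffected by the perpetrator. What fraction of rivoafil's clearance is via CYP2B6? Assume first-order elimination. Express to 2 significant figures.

0.80

Let fm be the CYP2B6 fraction. New clearance relative to baseline = fm × 0.21 + (1 − fm).
Steady-state concentration ratio = 1 / (new CL fraction), so new CL fraction = 1 / 2.72 = 0.3676.
fm × 0.21 + 1 − fm = 0.3676  ⇒  fm × (0.21 − 1) = −0.6324  ⇒  fm = 0.80.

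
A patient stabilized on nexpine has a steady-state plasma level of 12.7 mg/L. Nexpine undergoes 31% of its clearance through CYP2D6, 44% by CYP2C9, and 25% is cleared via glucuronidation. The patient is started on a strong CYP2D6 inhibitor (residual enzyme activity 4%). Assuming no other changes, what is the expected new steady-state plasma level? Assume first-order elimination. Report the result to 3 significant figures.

The CYP2D6 pathway (31% of clearance) falls to 0.04× activity: 0.31 × 0.04 = 0.0124.
CYP2C9 (44%) and the residual 25% are unaffected.
CL_new/CL_old = 0.0124 + 0.44 + 0.25 = 0.7024.
New steady-state plasma level = baseline ÷ relative clearance = 12.7 / 0.7024 = 18.1 mg/L.

18.1 mg/L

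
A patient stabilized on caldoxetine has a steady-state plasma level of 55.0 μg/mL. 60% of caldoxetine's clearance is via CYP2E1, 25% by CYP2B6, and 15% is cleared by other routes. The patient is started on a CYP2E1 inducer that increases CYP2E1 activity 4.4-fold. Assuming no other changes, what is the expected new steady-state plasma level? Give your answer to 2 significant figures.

The CYP2E1 pathway (60% of clearance) is boosted to 4.4× activity: 0.6 × 4.4 = 2.64.
CYP2B6 (25%) and the residual 15% are unaffected.
CL_new/CL_old = 2.64 + 0.25 + 0.15 = 3.04.
Steady-state plasma level ∝ 1/CL, so new value = 55.0 / 3.04 = 18 μg/mL.

18 μg/mL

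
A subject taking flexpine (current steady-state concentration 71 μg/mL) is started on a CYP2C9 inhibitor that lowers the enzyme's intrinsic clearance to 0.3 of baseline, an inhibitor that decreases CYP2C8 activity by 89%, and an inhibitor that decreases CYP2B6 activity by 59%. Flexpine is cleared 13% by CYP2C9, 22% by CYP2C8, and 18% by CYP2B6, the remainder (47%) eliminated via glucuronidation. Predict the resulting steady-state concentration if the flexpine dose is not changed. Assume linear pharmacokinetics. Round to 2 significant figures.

1.2 × 10² μg/mL

CYP2C9: 0.13 × 0.3 = 0.039
CYP2C8: 0.22 × 0.11 = 0.0242
CYP2B6: 0.18 × 0.41 = 0.0738
Other: 0.47 (unchanged)
CL_new/CL_old = 0.039 + 0.0242 + 0.0738 + 0.47 = 0.607.
Dividing the baseline by the relative clearance: 71 / 0.607 = 1.2 × 10² μg/mL.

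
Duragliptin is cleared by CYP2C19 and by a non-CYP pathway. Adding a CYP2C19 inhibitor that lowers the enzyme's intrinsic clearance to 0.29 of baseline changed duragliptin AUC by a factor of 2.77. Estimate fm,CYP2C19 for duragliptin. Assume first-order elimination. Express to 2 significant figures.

Let x = fm,CYP2C19. Because AUC ∝ 1/CL, relative clearance fell to 1/2.77 = 0.361.
Setting x·0.29 + (1 − x) = 0.361 and solving: x = (0.361 − 1)/(0.29 − 1) = 0.90.

0.90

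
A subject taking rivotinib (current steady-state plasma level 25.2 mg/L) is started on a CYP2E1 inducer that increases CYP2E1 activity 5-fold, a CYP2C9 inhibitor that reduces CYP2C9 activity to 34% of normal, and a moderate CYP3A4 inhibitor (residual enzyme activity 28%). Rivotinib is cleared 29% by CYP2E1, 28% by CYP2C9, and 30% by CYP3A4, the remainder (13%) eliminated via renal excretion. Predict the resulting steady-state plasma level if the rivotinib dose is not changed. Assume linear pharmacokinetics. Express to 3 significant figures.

The CYP2E1 pathway (29% of clearance) is boosted to 5× activity: 0.29 × 5 = 1.45.
The CYP2C9 pathway (28% of clearance) is reduced to 0.34× activity: 0.28 × 0.34 = 0.0952.
The CYP3A4 pathway (30% of clearance) drops to 0.28× activity: 0.3 × 0.28 = 0.084.
Non-CYP routes (13%) are unchanged.
CL_new/CL_old = 1.45 + 0.0952 + 0.084 + 0.13 = 1.7592.
Steady-state plasma level ∝ 1/CL: new value = 25.2 / 1.7592 = 14.3 mg/L.

14.3 mg/L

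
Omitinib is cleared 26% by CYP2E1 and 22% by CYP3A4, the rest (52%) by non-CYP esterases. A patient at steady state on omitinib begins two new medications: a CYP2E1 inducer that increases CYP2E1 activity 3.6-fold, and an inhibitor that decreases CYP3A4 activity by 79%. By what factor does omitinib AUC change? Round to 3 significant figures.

0.666

CYP2E1: 0.26 × 3.6 = 0.936
CYP3A4: 0.22 × 0.21 = 0.0462
Other: 0.52 (unchanged)
CL_new/CL_old = 0.936 + 0.0462 + 0.52 = 1.5022.
Because AUC varies inversely with clearance, the combined effect is 1 / 1.5022 = 0.666.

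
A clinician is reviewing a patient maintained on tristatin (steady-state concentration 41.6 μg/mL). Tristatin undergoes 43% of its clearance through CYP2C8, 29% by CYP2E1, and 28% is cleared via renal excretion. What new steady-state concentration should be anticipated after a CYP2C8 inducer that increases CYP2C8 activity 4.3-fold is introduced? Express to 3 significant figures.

17.2 μg/mL

CYP2C8: 0.43 × 4.3 = 1.849
CYP2E1: 0.29 (unchanged)
Other: 0.28 (unchanged)
Relative clearance = 1.849 + 0.29 + 0.28 = 2.419.
With dosing unchanged, steady-state concentration scales as 1/CL: 41.6 / 2.419 = 17.2 μg/mL.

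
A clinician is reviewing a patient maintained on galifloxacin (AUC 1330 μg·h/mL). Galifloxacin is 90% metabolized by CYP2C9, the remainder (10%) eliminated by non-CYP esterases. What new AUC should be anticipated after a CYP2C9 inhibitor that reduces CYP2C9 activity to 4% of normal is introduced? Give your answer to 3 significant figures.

9.78 × 10³ μg·h/mL

CYP2C9: 0.9 × 0.04 = 0.036
Other: 0.1 (unchanged)
CL_new/CL_old = 0.036 + 0.1 = 0.136.
AUC ∝ 1/CL, so new value = 1330 / 0.136 = 9.78 × 10³ μg·h/mL.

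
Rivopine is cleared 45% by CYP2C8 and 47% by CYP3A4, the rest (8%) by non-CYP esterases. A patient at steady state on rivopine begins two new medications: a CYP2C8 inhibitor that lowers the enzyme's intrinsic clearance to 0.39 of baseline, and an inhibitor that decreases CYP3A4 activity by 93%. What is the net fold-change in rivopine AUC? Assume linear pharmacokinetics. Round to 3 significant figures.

The CYP2C8 pathway (45% of clearance) falls to 0.39× activity: 0.45 × 0.39 = 0.1755.
The CYP3A4 pathway (47% of clearance) is reduced to 0.07× activity: 0.47 × 0.07 = 0.0329.
The remaining 8% of clearance is unaffected.
New clearance relative to baseline: 0.1755 + 0.0329 + 0.08 = 0.2884.
Net AUC ratio = 1 / 0.2884 = 3.47.

3.47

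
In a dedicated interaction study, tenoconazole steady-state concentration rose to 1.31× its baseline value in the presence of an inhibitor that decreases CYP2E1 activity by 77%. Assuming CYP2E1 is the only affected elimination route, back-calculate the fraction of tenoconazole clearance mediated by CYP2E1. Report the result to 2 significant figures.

0.31

Let fm be the CYP2E1 fraction. New clearance relative to baseline = fm × 0.23 + (1 − fm).
Steady-state concentration ratio = 1 / (new CL fraction), so new CL fraction = 1 / 1.31 = 0.7634.
fm × 0.23 + 1 − fm = 0.7634  ⇒  fm × (0.23 − 1) = −0.2366  ⇒  fm = 0.31.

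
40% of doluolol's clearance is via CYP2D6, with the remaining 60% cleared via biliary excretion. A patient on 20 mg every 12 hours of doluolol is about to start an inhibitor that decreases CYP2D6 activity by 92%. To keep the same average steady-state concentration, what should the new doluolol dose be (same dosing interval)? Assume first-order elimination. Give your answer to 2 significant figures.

13 mg

The CYP2D6 pathway (40% of clearance) drops to 0.08× activity: 0.4 × 0.08 = 0.032.
Non-CYP routes (60%) are unchanged.
Relative clearance = 0.032 + 0.6 = 0.632.
Exposure is unchanged when dose changes in proportion to clearance. New dose = 20 mg × 0.632 = 13 mg.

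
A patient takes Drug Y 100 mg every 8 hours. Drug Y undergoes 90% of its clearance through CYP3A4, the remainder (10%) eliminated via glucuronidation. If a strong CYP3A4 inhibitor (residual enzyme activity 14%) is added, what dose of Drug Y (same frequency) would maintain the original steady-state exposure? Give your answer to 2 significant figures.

23 mg

The CYP3A4 pathway (90% of clearance) falls to 0.14× activity: 0.9 × 0.14 = 0.126.
Non-CYP routes (10%) are unchanged.
CL_new/CL_old = 0.126 + 0.1 = 0.226.
To maintain the same steady-state level, dose must scale with clearance: new dose = 100 × 0.226 = 23 mg.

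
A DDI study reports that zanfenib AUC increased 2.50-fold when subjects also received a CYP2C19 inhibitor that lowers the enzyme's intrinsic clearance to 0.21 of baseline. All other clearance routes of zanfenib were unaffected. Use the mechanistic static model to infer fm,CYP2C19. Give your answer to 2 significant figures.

Call the CYP2C19 fraction fm. After the interaction, CL_new/CL_old = fm × 0.21 + (1 − fm).
AUC ratio = 1 / (new CL fraction), so new CL fraction = 1 / 2.50 = 0.4.
fm × 0.21 + 1 − fm = 0.4  ⇒  fm × (0.21 − 1) = −0.6  ⇒  fm = 0.76.

0.76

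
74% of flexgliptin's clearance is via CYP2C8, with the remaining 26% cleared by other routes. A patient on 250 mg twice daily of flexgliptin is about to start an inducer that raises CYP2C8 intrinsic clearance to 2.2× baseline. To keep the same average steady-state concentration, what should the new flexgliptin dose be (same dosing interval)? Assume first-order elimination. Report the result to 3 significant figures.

The CYP2C8 pathway (74% of clearance) increases to 2.2× activity: 0.74 × 2.2 = 1.628.
Non-CYP routes (26%) are unchanged.
CL_new/CL_old = 1.628 + 0.26 = 1.888.
To maintain the same steady-state level, dose must scale with clearance: new dose = 250 × 1.888 = 472 mg.

472 mg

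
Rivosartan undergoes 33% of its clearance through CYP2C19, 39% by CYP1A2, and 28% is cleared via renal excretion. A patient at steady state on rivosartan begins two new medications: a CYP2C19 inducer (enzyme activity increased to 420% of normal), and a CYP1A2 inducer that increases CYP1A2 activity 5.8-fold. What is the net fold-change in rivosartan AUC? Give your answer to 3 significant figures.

CYP2C19: 0.33 × 4.2 = 1.386
CYP1A2: 0.39 × 5.8 = 2.262
Other: 0.28 (unchanged)
Relative clearance = 1.386 + 2.262 + 0.28 = 3.928.
AUC ∝ 1/CL: fold-change = 1 / 3.928 = 0.255.

0.255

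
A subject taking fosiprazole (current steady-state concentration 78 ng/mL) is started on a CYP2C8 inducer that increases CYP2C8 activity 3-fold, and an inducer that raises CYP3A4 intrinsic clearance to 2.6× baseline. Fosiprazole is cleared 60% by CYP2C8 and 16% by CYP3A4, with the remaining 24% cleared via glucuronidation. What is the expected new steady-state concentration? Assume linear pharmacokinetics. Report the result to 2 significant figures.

32 ng/mL

The CYP2C8 pathway (60% of clearance) rises to 3× activity: 0.6 × 3 = 1.8.
The CYP3A4 pathway (16% of clearance) is boosted to 2.6× activity: 0.16 × 2.6 = 0.416.
Non-CYP routes (24%) are unchanged.
CL_new/CL_old = 1.8 + 0.416 + 0.24 = 2.456.
New steady-state concentration = 78 / 2.456 = 32 ng/mL (concentration scales inversely with clearance).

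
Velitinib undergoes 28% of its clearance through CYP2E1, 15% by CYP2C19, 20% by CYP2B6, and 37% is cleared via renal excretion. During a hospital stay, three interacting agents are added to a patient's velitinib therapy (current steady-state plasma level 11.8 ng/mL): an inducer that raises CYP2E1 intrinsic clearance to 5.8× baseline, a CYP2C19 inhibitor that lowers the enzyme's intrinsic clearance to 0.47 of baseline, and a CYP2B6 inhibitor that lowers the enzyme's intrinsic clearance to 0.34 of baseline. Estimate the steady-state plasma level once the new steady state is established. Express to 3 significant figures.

The CYP2E1 pathway (28% of clearance) is boosted to 5.8× activity: 0.28 × 5.8 = 1.624.
The CYP2C19 pathway (15% of clearance) falls to 0.47× activity: 0.15 × 0.47 = 0.0705.
The CYP2B6 pathway (20% of clearance) falls to 0.34× activity: 0.2 × 0.34 = 0.068.
Non-CYP routes (37%) are unchanged.
Relative clearance = 1.624 + 0.0705 + 0.068 + 0.37 = 2.1325.
New steady-state plasma level = 11.8 / 2.1325 = 5.53 ng/mL (concentration scales inversely with clearance).

5.53 ng/mL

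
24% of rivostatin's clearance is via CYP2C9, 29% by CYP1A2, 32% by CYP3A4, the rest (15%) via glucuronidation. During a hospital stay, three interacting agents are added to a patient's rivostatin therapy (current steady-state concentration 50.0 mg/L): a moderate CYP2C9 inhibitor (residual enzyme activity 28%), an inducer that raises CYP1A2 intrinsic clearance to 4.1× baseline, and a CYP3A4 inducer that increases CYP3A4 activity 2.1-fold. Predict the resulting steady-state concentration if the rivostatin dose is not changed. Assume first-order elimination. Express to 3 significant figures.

The CYP2C9 pathway (24% of clearance) drops to 0.28× activity: 0.24 × 0.28 = 0.0672.
The CYP1A2 pathway (29% of clearance) increases to 4.1× activity: 0.29 × 4.1 = 1.189.
The CYP3A4 pathway (32% of clearance) rises to 2.1× activity: 0.32 × 2.1 = 0.672.
The remaining 15% of clearance is unaffected.
Relative clearance = 0.0672 + 1.189 + 0.672 + 0.15 = 2.0782.
Dividing the baseline by the relative clearance: 50.0 / 2.0782 = 24.1 mg/L.

24.1 mg/L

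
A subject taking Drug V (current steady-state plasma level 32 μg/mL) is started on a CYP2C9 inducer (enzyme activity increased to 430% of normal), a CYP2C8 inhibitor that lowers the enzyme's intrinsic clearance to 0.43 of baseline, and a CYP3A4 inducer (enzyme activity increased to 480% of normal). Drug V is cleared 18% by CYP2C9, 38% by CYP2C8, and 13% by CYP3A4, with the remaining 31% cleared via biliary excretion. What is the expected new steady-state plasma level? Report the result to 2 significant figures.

The CYP2C9 pathway (18% of clearance) is boosted to 4.3× activity: 0.18 × 4.3 = 0.774.
The CYP2C8 pathway (38% of clearance) falls to 0.43× activity: 0.38 × 0.43 = 0.1634.
The CYP3A4 pathway (13% of clearance) rises to 4.8× activity: 0.13 × 4.8 = 0.624.
The remaining 31% of clearance is unaffected.
New clearance relative to baseline: 0.774 + 0.1634 + 0.624 + 0.31 = 1.8714.
New steady-state plasma level = 32 / 1.8714 = 17 μg/mL (concentration scales inversely with clearance).

17 μg/mL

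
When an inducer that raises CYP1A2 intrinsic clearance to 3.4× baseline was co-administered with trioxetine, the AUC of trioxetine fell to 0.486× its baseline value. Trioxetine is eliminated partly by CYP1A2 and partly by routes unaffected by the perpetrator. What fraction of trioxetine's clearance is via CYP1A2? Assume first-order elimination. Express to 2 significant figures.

0.44

Let fm be the CYP1A2 fraction. New clearance relative to baseline = fm × 3.4 + (1 − fm).
AUC ratio = 1 / (new CL fraction), so new CL fraction = 1 / 0.486 = 2.058.
fm × 3.4 + 1 − fm = 2.058  ⇒  fm × (3.4 − 1) = 1.058  ⇒  fm = 0.44.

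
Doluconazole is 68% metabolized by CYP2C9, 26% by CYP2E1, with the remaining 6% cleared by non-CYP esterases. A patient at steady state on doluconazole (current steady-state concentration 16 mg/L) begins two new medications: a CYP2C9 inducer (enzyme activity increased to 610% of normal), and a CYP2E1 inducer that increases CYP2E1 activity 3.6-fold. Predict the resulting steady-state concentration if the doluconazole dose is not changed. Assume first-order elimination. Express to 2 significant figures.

CYP2C9: 0.68 × 6.1 = 4.148
CYP2E1: 0.26 × 3.6 = 0.936
Other: 0.06 (unchanged)
CL_new/CL_old = 4.148 + 0.936 + 0.06 = 5.144.
Dividing the baseline by the relative clearance: 16 / 5.144 = 3.1 mg/L.

3.1 mg/L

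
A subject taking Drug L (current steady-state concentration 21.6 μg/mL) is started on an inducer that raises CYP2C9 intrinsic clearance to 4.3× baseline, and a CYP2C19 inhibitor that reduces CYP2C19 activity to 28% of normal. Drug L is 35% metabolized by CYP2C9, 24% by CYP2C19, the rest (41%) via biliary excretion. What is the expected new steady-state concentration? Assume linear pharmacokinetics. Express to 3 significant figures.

CYP2C9: 0.35 × 4.3 = 1.505
CYP2C19: 0.24 × 0.28 = 0.0672
Other: 0.41 (unchanged)
Relative clearance = 1.505 + 0.0672 + 0.41 = 1.9822.
New steady-state concentration = 21.6 / 1.9822 = 10.9 μg/mL (concentration scales inversely with clearance).

10.9 μg/mL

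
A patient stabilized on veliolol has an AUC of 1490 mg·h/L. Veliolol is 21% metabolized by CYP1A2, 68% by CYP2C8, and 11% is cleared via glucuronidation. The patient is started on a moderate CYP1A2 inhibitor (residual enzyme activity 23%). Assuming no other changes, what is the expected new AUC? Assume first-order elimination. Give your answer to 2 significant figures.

1.8 × 10³ mg·h/L

CYP1A2: 0.21 × 0.23 = 0.0483
CYP2C8: 0.68 (unchanged)
Other: 0.11 (unchanged)
CL_new/CL_old = 0.0483 + 0.68 + 0.11 = 0.8383.
AUC ∝ 1/CL, so new value = 1490 / 0.8383 = 1.8 × 10³ mg·h/L.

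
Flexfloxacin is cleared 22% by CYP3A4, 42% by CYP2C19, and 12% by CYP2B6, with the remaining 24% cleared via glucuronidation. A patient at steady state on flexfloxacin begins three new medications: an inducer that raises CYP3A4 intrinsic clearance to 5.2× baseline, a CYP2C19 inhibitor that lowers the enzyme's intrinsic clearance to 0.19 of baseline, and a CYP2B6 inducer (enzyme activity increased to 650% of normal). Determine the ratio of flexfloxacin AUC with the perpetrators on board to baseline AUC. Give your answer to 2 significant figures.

CYP3A4: 0.22 × 5.2 = 1.144
CYP2C19: 0.42 × 0.19 = 0.0798
CYP2B6: 0.12 × 6.5 = 0.78
Other: 0.24 (unchanged)
New clearance relative to baseline: 1.144 + 0.0798 + 0.78 + 0.24 = 2.2438.
Net AUC ratio = 1 / 2.2438 = 0.45.

0.45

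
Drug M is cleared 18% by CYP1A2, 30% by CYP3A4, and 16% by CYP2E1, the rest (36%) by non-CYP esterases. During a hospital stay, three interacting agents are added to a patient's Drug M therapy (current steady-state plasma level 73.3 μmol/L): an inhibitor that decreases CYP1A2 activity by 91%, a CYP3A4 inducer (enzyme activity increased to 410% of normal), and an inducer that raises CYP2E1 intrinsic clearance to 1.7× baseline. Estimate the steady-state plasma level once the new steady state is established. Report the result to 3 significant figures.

39.0 μmol/L

CYP1A2: 0.18 × 0.09 = 0.0162
CYP3A4: 0.3 × 4.1 = 1.23
CYP2E1: 0.16 × 1.7 = 0.272
Other: 0.36 (unchanged)
New clearance relative to baseline: 0.0162 + 1.23 + 0.272 + 0.36 = 1.8782.
Dividing the baseline by the relative clearance: 73.3 / 1.8782 = 39.0 μmol/L.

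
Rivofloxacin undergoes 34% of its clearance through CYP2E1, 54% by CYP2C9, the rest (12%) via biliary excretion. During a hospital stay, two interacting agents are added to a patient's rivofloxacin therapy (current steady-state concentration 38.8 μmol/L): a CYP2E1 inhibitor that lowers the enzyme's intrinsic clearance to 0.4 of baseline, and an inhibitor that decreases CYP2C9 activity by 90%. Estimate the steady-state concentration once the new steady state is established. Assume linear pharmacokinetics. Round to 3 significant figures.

CYP2E1: 0.34 × 0.4 = 0.136
CYP2C9: 0.54 × 0.1 = 0.054
Other: 0.12 (unchanged)
Relative clearance = 0.136 + 0.054 + 0.12 = 0.31.
Steady-state concentration ∝ 1/CL: new value = 38.8 / 0.31 = 125 μmol/L.

125 μmol/L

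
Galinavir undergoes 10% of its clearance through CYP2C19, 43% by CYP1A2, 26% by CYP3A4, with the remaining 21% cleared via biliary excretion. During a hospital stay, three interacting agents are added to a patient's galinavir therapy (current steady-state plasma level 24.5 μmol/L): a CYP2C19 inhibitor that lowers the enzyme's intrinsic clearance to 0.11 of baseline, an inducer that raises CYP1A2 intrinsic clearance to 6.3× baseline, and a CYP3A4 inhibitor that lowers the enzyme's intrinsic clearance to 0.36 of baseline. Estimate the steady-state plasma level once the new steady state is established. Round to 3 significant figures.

8.10 μmol/L

CYP2C19: 0.1 × 0.11 = 0.011
CYP1A2: 0.43 × 6.3 = 2.709
CYP3A4: 0.26 × 0.36 = 0.0936
Other: 0.21 (unchanged)
Relative clearance = 0.011 + 2.709 + 0.0936 + 0.21 = 3.0236.
Steady-state plasma level ∝ 1/CL: new value = 24.5 / 3.0236 = 8.10 μmol/L.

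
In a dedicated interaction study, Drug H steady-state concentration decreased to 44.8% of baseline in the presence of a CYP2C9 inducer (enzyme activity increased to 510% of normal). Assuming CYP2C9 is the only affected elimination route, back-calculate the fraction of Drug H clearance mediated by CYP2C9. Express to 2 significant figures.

0.30

Call the CYP2C9 fraction fm. After the interaction, CL_new/CL_old = fm × 5.1 + (1 − fm).
Steady-state concentration ratio = 1 / (new CL fraction), so new CL fraction = 1 / 0.448 = 2.232.
fm × 5.1 + 1 − fm = 2.232  ⇒  fm × (5.1 − 1) = 1.232  ⇒  fm = 0.30.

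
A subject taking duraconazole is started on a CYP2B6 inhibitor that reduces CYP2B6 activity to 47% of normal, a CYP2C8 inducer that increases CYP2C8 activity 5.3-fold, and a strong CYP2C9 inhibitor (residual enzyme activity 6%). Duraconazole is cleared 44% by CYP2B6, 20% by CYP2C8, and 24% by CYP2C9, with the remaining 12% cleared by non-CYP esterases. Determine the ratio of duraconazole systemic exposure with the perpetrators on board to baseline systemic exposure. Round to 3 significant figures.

CYP2B6: 0.44 × 0.47 = 0.2068
CYP2C8: 0.2 × 5.3 = 1.06
CYP2C9: 0.24 × 0.06 = 0.0144
Other: 0.12 (unchanged)
CL_new/CL_old = 0.2068 + 1.06 + 0.0144 + 0.12 = 1.4012.
Systemic exposure ∝ 1/CL: fold-change = 1 / 1.4012 = 0.714.

0.714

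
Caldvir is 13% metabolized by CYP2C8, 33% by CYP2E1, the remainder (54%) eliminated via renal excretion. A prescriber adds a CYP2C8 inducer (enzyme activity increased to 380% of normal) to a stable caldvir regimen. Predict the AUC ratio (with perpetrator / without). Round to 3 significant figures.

0.733

The CYP2C8 pathway (13% of clearance) increases to 3.8× activity: 0.13 × 3.8 = 0.494.
CYP2E1 (33%) and the residual 54% are unaffected.
CL_new/CL_old = 0.494 + 0.33 + 0.54 = 1.364.
AUC ratio = CL_old/CL_new = 1 / 1.364 = 0.733.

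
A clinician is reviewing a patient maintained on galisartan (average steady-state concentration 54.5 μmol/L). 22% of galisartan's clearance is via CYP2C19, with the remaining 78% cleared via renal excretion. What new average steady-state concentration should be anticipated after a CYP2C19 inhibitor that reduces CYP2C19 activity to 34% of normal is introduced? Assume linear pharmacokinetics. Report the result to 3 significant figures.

The CYP2C19 pathway (22% of clearance) drops to 0.34× activity: 0.22 × 0.34 = 0.0748.
The remaining 78% of clearance is unaffected.
New clearance relative to baseline: 0.0748 + 0.78 = 0.8548.
With dosing unchanged, average steady-state concentration scales as 1/CL: 54.5 / 0.8548 = 63.8 μmol/L.

63.8 μmol/L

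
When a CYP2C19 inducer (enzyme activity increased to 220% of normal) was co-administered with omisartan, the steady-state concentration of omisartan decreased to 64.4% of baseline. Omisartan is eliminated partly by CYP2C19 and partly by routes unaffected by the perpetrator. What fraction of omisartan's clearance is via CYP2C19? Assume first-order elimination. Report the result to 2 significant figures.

Let fm be the CYP2C19 fraction. New clearance relative to baseline = fm × 2.2 + (1 − fm).
Steady-state concentration ratio = 1 / (new CL fraction), so new CL fraction = 1 / 0.644 = 1.553.
fm × 2.2 + 1 − fm = 1.553  ⇒  fm × (2.2 − 1) = 0.5528  ⇒  fm = 0.46.

0.46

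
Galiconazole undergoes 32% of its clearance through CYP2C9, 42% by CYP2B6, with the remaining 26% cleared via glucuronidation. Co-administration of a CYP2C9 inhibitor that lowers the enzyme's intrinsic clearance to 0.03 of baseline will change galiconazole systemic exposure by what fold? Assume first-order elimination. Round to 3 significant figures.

1.45

The CYP2C9 pathway (32% of clearance) is reduced to 0.03× activity: 0.32 × 0.03 = 0.0096.
CYP2B6 (42%) and the residual 26% are unaffected.
Relative clearance = 0.0096 + 0.42 + 0.26 = 0.6896.
Systemic exposure is inversely proportional to clearance, so the fold-change is 1 / 0.6896 = 1.45.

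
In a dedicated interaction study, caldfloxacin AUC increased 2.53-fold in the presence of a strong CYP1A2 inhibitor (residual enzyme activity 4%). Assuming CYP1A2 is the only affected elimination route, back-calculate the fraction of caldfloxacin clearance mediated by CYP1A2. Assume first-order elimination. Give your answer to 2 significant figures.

Write x for the fraction cleared via CYP1A2. The observed AUC change means clearance fell to 1/2.53 = 0.3953 of baseline.
Setting x·0.04 + (1 − x) = 0.3953 and solving: x = (0.3953 − 1)/(0.04 − 1) = 0.63.

0.63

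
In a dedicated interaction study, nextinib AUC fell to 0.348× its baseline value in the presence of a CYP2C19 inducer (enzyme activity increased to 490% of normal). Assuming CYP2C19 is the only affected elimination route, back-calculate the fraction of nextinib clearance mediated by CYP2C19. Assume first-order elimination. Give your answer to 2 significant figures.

0.48

Call the CYP2C19 fraction fm. After the interaction, CL_new/CL_old = fm × 4.9 + (1 − fm).
AUC ratio = 1 / (new CL fraction), so new CL fraction = 1 / 0.348 = 2.874.
fm × 4.9 + 1 − fm = 2.874  ⇒  fm × (4.9 − 1) = 1.874  ⇒  fm = 0.48.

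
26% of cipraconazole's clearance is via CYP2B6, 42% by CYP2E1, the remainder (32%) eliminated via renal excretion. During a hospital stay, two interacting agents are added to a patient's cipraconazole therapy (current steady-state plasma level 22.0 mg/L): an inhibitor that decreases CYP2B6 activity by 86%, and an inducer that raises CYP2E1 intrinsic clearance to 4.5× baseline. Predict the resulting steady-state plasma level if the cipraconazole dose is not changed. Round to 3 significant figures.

The CYP2B6 pathway (26% of clearance) falls to 0.14× activity: 0.26 × 0.14 = 0.0364.
The CYP2E1 pathway (42% of clearance) is boosted to 4.5× activity: 0.42 × 4.5 = 1.89.
Non-CYP routes (32%) are unchanged.
New clearance relative to baseline: 0.0364 + 1.89 + 0.32 = 2.2464.
Steady-state plasma level ∝ 1/CL: new value = 22.0 / 2.2464 = 9.79 mg/L.

9.79 mg/L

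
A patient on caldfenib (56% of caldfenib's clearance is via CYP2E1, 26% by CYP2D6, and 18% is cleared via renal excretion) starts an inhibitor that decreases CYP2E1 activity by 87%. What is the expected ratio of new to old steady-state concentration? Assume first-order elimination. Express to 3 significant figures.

The CYP2E1 pathway (56% of clearance) drops to 0.13× activity: 0.56 × 0.13 = 0.0728.
CYP2D6 (26%) and the residual 18% are unaffected.
CL_new/CL_old = 0.0728 + 0.26 + 0.18 = 0.5128.
Steady-state concentration ratio = CL_old/CL_new = 1 / 0.5128 = 1.95.

1.95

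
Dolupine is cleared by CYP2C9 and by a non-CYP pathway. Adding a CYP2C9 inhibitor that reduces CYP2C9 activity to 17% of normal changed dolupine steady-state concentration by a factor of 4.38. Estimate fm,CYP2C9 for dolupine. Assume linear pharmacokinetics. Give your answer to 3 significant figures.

0.930

Write x for the fraction cleared via CYP2C9. The observed steady-state concentration change means clearance fell to 1/4.38 = 0.2283 of baseline.
Setting x·0.17 + (1 − x) = 0.2283 and solving: x = (0.2283 − 1)/(0.17 − 1) = 0.930.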